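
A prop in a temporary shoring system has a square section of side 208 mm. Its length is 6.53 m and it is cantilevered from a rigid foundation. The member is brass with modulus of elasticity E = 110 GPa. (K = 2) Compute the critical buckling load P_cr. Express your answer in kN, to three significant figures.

P_cr ≈ 993 kN

I = a⁴/12 = 208⁴/12 = 1.560×10^8 mm⁴
I = 1.560×10^8 mm⁴ = 1.560×10^-4 m⁴
Effective length L_e = K·L = 2 × 6.53 = 13.06 m
P_cr = π²EI / L_e² = π² × 110×10⁹ × 1.560×10^-4 / 13.06² = 9.928×10^5 N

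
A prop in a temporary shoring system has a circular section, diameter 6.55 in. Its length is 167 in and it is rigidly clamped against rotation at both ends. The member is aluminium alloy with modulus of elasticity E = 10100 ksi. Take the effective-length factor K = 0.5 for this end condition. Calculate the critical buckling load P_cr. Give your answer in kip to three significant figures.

I = πd⁴/64 = π×6.55⁴/64 = 90.35 in⁴
Effective length L_e = K·L = 0.5 × 167 = 83.50 in
P_cr = π²EI / L_e² = π² × 10100×10³ × 90.35 / 83.50² = 1.292×10^6 lb

P_cr ≈ 1290 kip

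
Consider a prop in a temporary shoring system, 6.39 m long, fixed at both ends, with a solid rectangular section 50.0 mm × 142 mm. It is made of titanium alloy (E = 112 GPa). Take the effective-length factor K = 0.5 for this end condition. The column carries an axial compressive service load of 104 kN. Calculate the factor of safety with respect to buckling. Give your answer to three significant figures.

n ≈ 1.54

Buckling occurs about the weak axis: I_min = h·b³/12 with b = 50.0 mm (the shorter side).
I_min = 142×50.0³/12 = 1.479×10^6 mm⁴
I = 1.479×10^6 mm⁴ = 1.479×10^-6 m⁴
Effective length L_e = K·L = 0.5 × 6.39 = 3.195 m
P_cr = π²EI / L_e² = π² × 112×10⁹ × 1.479×10^-6 / 3.195² = 1.602×10^5 N
Factor of safety n = P_cr / P = 160.17 / 104 = 1.54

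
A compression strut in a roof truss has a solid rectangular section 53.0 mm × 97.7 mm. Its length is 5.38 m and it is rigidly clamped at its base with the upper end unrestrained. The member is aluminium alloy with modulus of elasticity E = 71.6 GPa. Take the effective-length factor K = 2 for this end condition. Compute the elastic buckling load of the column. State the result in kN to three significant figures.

Buckling occurs about the weak axis: I_min = h·b³/12 with b = 53.0 mm (the shorter side).
I_min = 97.7×53.0³/12 = 1.212×10^6 mm⁴
I = 1.212×10^6 mm⁴ = 1.212×10^-6 m⁴
Effective length L_e = K·L = 2 × 5.38 = 10.76 m
P_cr = π²EI / L_e² = π² × 71.6×10⁹ × 1.212×10^-6 / 10.76² = 7.398×10^3 N

P_cr ≈ 7.40 kN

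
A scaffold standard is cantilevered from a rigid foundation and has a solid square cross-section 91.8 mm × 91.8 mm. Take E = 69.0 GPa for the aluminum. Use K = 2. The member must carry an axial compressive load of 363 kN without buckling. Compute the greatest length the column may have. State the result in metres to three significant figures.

I = a⁴/12 = 91.8⁴/12 = 5.918×10^6 mm⁴
I = 5.918×10^-6 m⁴
At the buckling limit P_cr = P = 3.630×10^5 N
From P_cr = π²EI/(K·L)²:  L = (1/K)·√(π²EI/P_cr) = (1/2)·√(π²×6.90×10^10×5.918×10^-6/3.630×10^5)
L = 1.67 m

L_max ≈ 1.67 m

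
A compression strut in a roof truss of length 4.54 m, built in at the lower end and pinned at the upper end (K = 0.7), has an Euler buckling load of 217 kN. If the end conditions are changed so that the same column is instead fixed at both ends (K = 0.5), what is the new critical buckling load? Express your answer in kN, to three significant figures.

P_cr ∝ 1/K², so P_cr,new = P_cr,old × (K_old/K_new)² = 217 × (0.7/0.5)²
= 217 × 1.960 = 425 kN

P_cr ≈ 425 kN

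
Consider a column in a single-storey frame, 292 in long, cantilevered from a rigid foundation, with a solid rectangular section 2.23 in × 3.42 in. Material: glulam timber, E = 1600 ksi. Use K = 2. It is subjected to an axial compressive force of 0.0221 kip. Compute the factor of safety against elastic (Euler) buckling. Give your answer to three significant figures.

n ≈ 6.62

Buckling occurs about the weak axis: I_min = h·b³/12 with b = 2.23 in (the shorter side).
I_min = 3.42×2.23³/12 = 3.161 in⁴
Effective length L_e = K·L = 2 × 292 = 584.0 in
P_cr = π²EI / L_e² = π² × 1600×10³ × 3.161 / 584.0² = 146.3 lb
Factor of safety n = P_cr / P = 0.14634 / 0.0221 = 6.62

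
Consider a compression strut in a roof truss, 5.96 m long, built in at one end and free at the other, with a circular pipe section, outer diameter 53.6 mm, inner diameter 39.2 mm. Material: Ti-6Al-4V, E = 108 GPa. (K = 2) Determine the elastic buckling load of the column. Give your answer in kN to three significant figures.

P_cr ≈ 2.17 kN

d_o = 53.6 mm, d_i = 39.2 mm
I = π(d_o⁴ − d_i⁴)/64 = π(53.6⁴ − 39.20⁴)/64 = 2.893×10^5 mm⁴
I = 2.893×10^5 mm⁴ = 2.893×10^-7 m⁴
Effective length L_e = K·L = 2 × 5.96 = 11.92 m
P_cr = π²EI / L_e² = π² × 108×10⁹ × 2.893×10^-7 / 11.92² = 2.170×10^3 N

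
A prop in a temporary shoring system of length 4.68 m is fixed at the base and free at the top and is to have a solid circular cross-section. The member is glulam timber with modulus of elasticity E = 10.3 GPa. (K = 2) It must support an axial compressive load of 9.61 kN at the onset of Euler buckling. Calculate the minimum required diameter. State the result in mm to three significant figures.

d ≈ 114 mm

L_e = K·L = 2 × 4.68 = 9.360 m
Required I = P_cr·L_e²/(π²E) = 9.610×10^3 × 9.360² / (π² × 1.03×10^10) = 8.282×10^-6 m⁴
I_req = 8.282×10^6 mm⁴
Solid circle: I = πd⁴/64  ⇒  d = (64I/π)^(1/4) = (64×8.282×10^6/π)^(1/4) = 114 mm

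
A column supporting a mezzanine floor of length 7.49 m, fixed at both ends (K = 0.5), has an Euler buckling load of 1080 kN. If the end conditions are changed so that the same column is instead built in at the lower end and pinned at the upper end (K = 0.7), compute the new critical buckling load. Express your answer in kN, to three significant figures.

P_cr ∝ 1/K², so P_cr,new = P_cr,old × (K_old/K_new)² = 1080 × (0.5/0.7)²
= 1080 × 0.5102 = 551 kN

P_cr ≈ 551 kN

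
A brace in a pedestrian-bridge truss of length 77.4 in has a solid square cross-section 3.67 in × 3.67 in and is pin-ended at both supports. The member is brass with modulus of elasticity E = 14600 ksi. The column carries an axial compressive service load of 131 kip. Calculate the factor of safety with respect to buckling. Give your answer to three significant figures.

n ≈ 2.78

I = a⁴/12 = 3.67⁴/12 = 15.12 in⁴
Effective length L_e = K·L = 1 × 77.4 = 77.40 in
P_cr = π²EI / L_e² = π² × 14600×10³ × 15.12 / 77.40² = 3.636×10^5 lb
Factor of safety n = P_cr / P = 363.62 / 131 = 2.78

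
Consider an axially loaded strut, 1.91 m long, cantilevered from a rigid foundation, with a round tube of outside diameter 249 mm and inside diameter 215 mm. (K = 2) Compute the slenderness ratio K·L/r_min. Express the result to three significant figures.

d_o = 249 mm, d_i = 215 mm
I = π(d_o⁴ − d_i⁴)/64 = π(249⁴ − 215.0⁴)/64 = 8.381×10^7 mm⁴
A = 1.239×10^4 mm²;  r_min = √(I/A) = √(8.381×10^7/1.239×10^4) = 82.24 mm
L_e = K·L = 2 × 1.91 m = 3.820 m = 3820.0 mm
λ = L_e / r_min = 3820.0 / 82.24 = 46.4

λ ≈ 46.4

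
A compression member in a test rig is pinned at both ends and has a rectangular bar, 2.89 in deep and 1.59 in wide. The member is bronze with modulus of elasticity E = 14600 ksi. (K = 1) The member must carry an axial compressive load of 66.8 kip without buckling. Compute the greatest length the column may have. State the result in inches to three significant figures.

Buckling occurs about the weak axis: I_min = h·b³/12 with b = 1.59 in (the shorter side).
I_min = 2.89×1.59³/12 = 0.9681 in⁴
At the buckling limit P_cr = P = 6.680×10^4 lb
From P_cr = π²EI/(K·L)²:  L = (1/K)·√(π²EI/P_cr) = (1/1)·√(π²×1.46×10^7×0.9681/6.680×10^4)
L = 45.7 in

L_max ≈ 45.7 in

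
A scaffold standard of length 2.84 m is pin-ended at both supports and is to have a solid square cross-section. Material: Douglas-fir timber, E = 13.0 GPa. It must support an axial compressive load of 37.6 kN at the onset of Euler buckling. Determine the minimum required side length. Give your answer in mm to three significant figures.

a ≈ 73.0 mm

L_e = K·L = 1 × 2.84 = 2.840 m
Required I = P_cr·L_e²/(π²E) = 3.760×10^4 × 2.840² / (π² × 1.30×10^10) = 2.364×10^-6 m⁴
I_req = 2.364×10^6 mm⁴
Solid square: I = a⁴/12  ⇒  a = (12I)^(1/4) = (12×2.364×10^6)^(1/4) = 73.0 mm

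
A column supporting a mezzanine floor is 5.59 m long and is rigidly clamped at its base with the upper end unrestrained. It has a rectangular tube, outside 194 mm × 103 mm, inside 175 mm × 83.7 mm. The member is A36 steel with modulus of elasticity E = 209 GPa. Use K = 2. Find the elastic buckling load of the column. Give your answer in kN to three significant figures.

Weak-axis I_min = (h_o·b_o³ − h_i·b_i³)/12 with b_o = 103, b_i = 83.70 mm (shorter outer/inner sides).
I_min = (194×103³ − 175.0×83.70³)/12 = 9.114×10^6 mm⁴
I = 9.114×10^6 mm⁴ = 9.114×10^-6 m⁴
Effective length L_e = K·L = 2 × 5.59 = 11.18 m
P_cr = π²EI / L_e² = π² × 209×10⁹ × 9.114×10^-6 / 11.18² = 1.504×10^5 N

P_cr ≈ 150 kN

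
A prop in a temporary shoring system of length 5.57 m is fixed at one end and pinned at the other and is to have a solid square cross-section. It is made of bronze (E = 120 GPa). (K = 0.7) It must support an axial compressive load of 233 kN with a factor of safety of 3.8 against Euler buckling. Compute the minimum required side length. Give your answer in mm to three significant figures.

Required P_cr = n·P = 3.8 × 233 = 885.4 kN
L_e = K·L = 0.7 × 5.57 = 3.899 m
Required I = P_cr·L_e²/(π²E) = 8.854×10^5 × 3.899² / (π² × 1.20×10^11) = 1.136×10^-5 m⁴
I_req = 1.136×10^7 mm⁴
Solid square: I = a⁴/12  ⇒  a = (12I)^(1/4) = (12×1.136×10^7)^(1/4) = 108 mm

a ≈ 108 mm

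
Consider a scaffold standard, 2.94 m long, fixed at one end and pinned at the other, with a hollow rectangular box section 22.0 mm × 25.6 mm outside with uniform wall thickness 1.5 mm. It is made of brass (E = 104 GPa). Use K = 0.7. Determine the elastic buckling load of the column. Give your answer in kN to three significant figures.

Inner dimensions: h_i = 25.6 − 2×1.5 = 22.60 mm, b_i = 22.0 − 2×1.5 = 19.00 mm
Weak-axis I_min = (h_o·b_o³ − h_i·b_i³)/12 with b_o = 22.0, b_i = 19.00 mm (shorter outer/inner sides).
I_min = (25.6×22.0³ − 22.60×19.00³)/12 = 9.798×10^3 mm⁴
I = 9.798×10^3 mm⁴ = 9.798×10^-9 m⁴
Effective length L_e = K·L = 0.7 × 2.94 = 2.058 m
P_cr = π²EI / L_e² = π² × 104×10⁹ × 9.798×10^-9 / 2.058² = 2.375×10^3 N

P_cr ≈ 2.37 kN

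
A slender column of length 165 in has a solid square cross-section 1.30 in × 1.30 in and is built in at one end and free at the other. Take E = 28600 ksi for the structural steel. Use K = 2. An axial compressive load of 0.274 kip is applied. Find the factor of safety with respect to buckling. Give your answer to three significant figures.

I = a⁴/12 = 1.30⁴/12 = 0.2380 in⁴
Effective length L_e = K·L = 2 × 165 = 330.0 in
P_cr = π²EI / L_e² = π² × 28600×10³ × 0.2380 / 330.0² = 616.9 lb
Factor of safety n = P_cr / P = 0.61692 / 0.274 = 2.25

n ≈ 2.25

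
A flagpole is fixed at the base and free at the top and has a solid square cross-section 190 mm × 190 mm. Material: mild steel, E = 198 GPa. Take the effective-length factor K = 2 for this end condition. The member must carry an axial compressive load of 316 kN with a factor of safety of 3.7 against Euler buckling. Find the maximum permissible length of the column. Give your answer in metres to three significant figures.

I = a⁴/12 = 190⁴/12 = 1.086×10^8 mm⁴
I = 1.086×10^-4 m⁴
Required critical load P_cr = n·P = 3.7 × 316 = 1169 kN = 1.169×10^6 N
From P_cr = π²EI/(K·L)²:  L = (1/K)·√(π²EI/P_cr) = (1/2)·√(π²×1.98×10^11×1.086×10^-4/1.169×10^6)
L = 6.74 m

L_max ≈ 6.74 m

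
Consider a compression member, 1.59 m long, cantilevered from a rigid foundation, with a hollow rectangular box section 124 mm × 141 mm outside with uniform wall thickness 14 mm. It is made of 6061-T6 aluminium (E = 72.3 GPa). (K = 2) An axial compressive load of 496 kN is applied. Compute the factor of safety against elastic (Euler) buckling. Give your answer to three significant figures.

n ≈ 2.00

Inner dimensions: h_i = 141 − 2×14 = 113.0 mm, b_i = 124 − 2×14 = 96.00 mm
Weak-axis I_min = (h_o·b_o³ − h_i·b_i³)/12 with b_o = 124, b_i = 96.00 mm (shorter outer/inner sides).
I_min = (141×124³ − 113.0×96.00³)/12 = 1.407×10^7 mm⁴
I = 1.407×10^7 mm⁴ = 1.407×10^-5 m⁴
Effective length L_e = K·L = 2 × 1.59 = 3.180 m
P_cr = π²EI / L_e² = π² × 72.3×10⁹ × 1.407×10^-5 / 3.180² = 9.929×10^5 N
Factor of safety n = P_cr / P = 992.95 / 496 = 2.00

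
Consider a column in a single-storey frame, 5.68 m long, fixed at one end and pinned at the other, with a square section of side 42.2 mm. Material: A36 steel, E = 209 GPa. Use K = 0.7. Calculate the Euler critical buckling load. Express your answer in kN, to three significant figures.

I = a⁴/12 = 42.2⁴/12 = 2.643×10^5 mm⁴
I = 2.643×10^5 mm⁴ = 2.643×10^-7 m⁴
Effective length L_e = K·L = 0.7 × 5.68 = 3.976 m
P_cr = π²EI / L_e² = π² × 209×10⁹ × 2.643×10^-7 / 3.976² = 3.448×10^4 N

P_cr ≈ 34.5 kN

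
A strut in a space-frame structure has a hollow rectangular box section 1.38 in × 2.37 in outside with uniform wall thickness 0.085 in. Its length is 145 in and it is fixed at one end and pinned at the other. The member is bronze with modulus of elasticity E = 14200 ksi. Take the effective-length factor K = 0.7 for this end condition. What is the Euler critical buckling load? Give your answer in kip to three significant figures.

Inner dimensions: h_i = 2.37 − 2×0.085 = 2.200 in, b_i = 1.38 − 2×0.085 = 1.210 in
Weak-axis I_min = (h_o·b_o³ − h_i·b_i³)/12 with b_o = 1.38, b_i = 1.210 in (shorter outer/inner sides).
I_min = (2.37×1.38³ − 2.200×1.210³)/12 = 0.1943 in⁴
Effective length L_e = K·L = 0.7 × 145 = 101.5 in
P_cr = π²EI / L_e² = π² × 14200×10³ × 0.1943 / 101.5² = 2.643×10^3 lb

P_cr ≈ 2.64 kip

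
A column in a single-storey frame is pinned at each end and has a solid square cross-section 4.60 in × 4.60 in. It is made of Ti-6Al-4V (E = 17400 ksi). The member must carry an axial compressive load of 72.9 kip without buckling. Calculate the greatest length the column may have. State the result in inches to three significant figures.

I = a⁴/12 = 4.60⁴/12 = 37.31 in⁴
At the buckling limit P_cr = P = 7.290×10^4 lb
From P_cr = π²EI/(K·L)²:  L = (1/K)·√(π²EI/P_cr) = (1/1)·√(π²×1.74×10^7×37.31/7.290×10^4)
L = 296 in

L_max ≈ 296 in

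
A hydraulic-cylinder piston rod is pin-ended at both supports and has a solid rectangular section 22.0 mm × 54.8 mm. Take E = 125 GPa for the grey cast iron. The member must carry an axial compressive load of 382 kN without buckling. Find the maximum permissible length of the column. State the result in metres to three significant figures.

Buckling occurs about the weak axis: I_min = h·b³/12 with b = 22.0 mm (the shorter side).
I_min = 54.8×22.0³/12 = 4.863×10^4 mm⁴
I = 4.863×10^-8 m⁴
At the buckling limit P_cr = P = 3.820×10^5 N
From P_cr = π²EI/(K·L)²:  L = (1/K)·√(π²EI/P_cr) = (1/1)·√(π²×1.25×10^11×4.863×10^-8/3.820×10^5)
L = 0.396 m

L_max ≈ 0.396 m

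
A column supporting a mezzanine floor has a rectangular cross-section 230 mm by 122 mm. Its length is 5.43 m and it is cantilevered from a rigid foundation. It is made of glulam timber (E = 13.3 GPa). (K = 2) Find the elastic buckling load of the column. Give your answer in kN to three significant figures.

Buckling occurs about the weak axis: I_min = h·b³/12 with b = 122 mm (the shorter side).
I_min = 230×122³/12 = 3.480×10^7 mm⁴
I = 3.480×10^7 mm⁴ = 3.480×10^-5 m⁴
Effective length L_e = K·L = 2 × 5.43 = 10.86 m
P_cr = π²EI / L_e² = π² × 13.3×10⁹ × 3.480×10^-5 / 10.86² = 3.874×10^4 N

P_cr ≈ 38.7 kN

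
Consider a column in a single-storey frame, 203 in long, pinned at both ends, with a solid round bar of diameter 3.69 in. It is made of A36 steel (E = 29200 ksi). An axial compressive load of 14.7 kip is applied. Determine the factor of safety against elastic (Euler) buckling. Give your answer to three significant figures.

n ≈ 4.33

I = πd⁴/64 = π×3.69⁴/64 = 9.101 in⁴
Effective length L_e = K·L = 1 × 203 = 203.0 in
P_cr = π²EI / L_e² = π² × 29200×10³ × 9.101 / 203.0² = 6.365×10^4 lb
Factor of safety n = P_cr / P = 63.645 / 14.7 = 4.33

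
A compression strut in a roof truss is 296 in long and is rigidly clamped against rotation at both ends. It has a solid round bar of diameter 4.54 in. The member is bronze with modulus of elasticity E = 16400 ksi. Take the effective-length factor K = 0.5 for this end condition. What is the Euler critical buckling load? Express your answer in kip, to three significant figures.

I = πd⁴/64 = π×4.54⁴/64 = 20.85 in⁴
Effective length L_e = K·L = 0.5 × 296 = 148.0 in
P_cr = π²EI / L_e² = π² × 16400×10³ × 20.85 / 148.0² = 1.541×10^5 lb

P_cr ≈ 154 kip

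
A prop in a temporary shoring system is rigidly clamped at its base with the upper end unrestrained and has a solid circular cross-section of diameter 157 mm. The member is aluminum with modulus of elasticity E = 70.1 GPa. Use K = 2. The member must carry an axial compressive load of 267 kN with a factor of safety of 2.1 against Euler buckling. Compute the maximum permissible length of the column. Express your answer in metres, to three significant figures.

I = πd⁴/64 = π×157⁴/64 = 2.982×10^7 mm⁴
I = 2.982×10^-5 m⁴
Required critical load P_cr = n·P = 2.1 × 267 = 560.7 kN = 5.607×10^5 N
From P_cr = π²EI/(K·L)²:  L = (1/K)·√(π²EI/P_cr) = (1/2)·√(π²×7.01×10^10×2.982×10^-5/5.607×10^5)
L = 3.03 m

L_max ≈ 3.03 m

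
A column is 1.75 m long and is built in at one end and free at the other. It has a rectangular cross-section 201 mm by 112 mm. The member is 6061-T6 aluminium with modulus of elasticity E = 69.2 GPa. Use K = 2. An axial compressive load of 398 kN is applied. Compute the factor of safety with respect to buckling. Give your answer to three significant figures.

Buckling occurs about the weak axis: I_min = h·b³/12 with b = 112 mm (the shorter side).
I_min = 201×112³/12 = 2.353×10^7 mm⁴
I = 2.353×10^7 mm⁴ = 2.353×10^-5 m⁴
Effective length L_e = K·L = 2 × 1.75 = 3.500 m
P_cr = π²EI / L_e² = π² × 69.2×10⁹ × 2.353×10^-5 / 3.500² = 1.312×10^6 N
Factor of safety n = P_cr / P = 1312.0 / 398 = 3.30

n ≈ 3.30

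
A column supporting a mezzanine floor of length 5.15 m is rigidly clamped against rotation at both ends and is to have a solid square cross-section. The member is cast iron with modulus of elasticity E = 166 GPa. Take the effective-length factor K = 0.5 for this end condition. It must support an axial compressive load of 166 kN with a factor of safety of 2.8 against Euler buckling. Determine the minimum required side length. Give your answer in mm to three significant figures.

a ≈ 68.9 mm

Required P_cr = n·P = 2.8 × 166 = 464.8 kN
L_e = K·L = 0.5 × 5.15 = 2.575 m
Required I = P_cr·L_e²/(π²E) = 4.648×10^5 × 2.575² / (π² × 1.66×10^11) = 1.881×10^-6 m⁴
I_req = 1.881×10^6 mm⁴
Solid square: I = a⁴/12  ⇒  a = (12I)^(1/4) = (12×1.881×10^6)^(1/4) = 68.9 mm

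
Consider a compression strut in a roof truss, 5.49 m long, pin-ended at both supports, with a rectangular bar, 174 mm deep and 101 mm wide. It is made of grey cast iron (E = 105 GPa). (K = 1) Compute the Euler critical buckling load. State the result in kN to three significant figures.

P_cr ≈ 514 kN

Buckling occurs about the weak axis: I_min = h·b³/12 with b = 101 mm (the shorter side).
I_min = 174×101³/12 = 1.494×10^7 mm⁴
I = 1.494×10^7 mm⁴ = 1.494×10^-5 m⁴
Effective length L_e = K·L = 1 × 5.49 = 5.490 m
P_cr = π²EI / L_e² = π² × 105×10⁹ × 1.494×10^-5 / 5.490² = 5.137×10^5 N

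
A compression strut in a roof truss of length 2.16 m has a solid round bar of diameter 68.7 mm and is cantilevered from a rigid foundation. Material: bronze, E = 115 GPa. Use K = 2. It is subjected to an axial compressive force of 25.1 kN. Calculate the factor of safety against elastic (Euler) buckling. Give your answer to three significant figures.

n ≈ 2.65

I = πd⁴/64 = π×68.7⁴/64 = 1.093×10^6 mm⁴
I = 1.093×10^6 mm⁴ = 1.093×10^-6 m⁴
Effective length L_e = K·L = 2 × 2.16 = 4.320 m
P_cr = π²EI / L_e² = π² × 115×10⁹ × 1.093×10^-6 / 4.320² = 6.650×10^4 N
Factor of safety n = P_cr / P = 66.501 / 25.1 = 2.65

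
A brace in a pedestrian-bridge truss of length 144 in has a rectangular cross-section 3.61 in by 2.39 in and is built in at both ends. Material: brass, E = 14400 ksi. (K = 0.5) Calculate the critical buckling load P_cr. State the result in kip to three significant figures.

Buckling occurs about the weak axis: I_min = h·b³/12 with b = 2.39 in (the shorter side).
I_min = 3.61×2.39³/12 = 4.107 in⁴
Effective length L_e = K·L = 0.5 × 144 = 72.00 in
P_cr = π²EI / L_e² = π² × 14400×10³ × 4.107 / 72.00² = 1.126×10^5 lb

P_cr ≈ 113 kip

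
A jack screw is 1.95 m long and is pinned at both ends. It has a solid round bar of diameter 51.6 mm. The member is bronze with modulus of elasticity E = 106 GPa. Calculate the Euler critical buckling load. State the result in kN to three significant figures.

I = πd⁴/64 = π×51.6⁴/64 = 3.480×10^5 mm⁴
I = 3.480×10^5 mm⁴ = 3.480×10^-7 m⁴
Effective length L_e = K·L = 1 × 1.95 = 1.950 m
P_cr = π²EI / L_e² = π² × 106×10⁹ × 3.480×10^-7 / 1.950² = 9.574×10^4 N

P_cr ≈ 95.7 kN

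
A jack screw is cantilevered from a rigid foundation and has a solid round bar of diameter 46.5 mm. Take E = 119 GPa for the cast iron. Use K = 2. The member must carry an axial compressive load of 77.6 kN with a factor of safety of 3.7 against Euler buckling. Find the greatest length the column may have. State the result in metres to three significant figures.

I = πd⁴/64 = π×46.5⁴/64 = 2.295×10^5 mm⁴
I = 2.295×10^-7 m⁴
Required critical load P_cr = n·P = 3.7 × 77.6 = 287.1 kN = 2.871×10^5 N
From P_cr = π²EI/(K·L)²:  L = (1/K)·√(π²EI/P_cr) = (1/2)·√(π²×1.19×10^11×2.295×10^-7/2.871×10^5)
L = 0.484 m

L_max ≈ 0.484 m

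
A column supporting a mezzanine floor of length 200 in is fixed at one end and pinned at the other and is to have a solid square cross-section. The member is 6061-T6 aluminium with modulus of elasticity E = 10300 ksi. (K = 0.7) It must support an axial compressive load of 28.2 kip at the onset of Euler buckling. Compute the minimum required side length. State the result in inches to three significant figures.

a ≈ 2.84 in

L_e = K·L = 0.7 × 200 = 140.0 in
Required I = P_cr·L_e²/(π²E) = 2.820×10^4 × 140.0² / (π² × 1.03×10^7) = 5.437 in⁴
Solid square: I = a⁴/12  ⇒  a = (12I)^(1/4) = (12×5.437)^(1/4) = 2.84 in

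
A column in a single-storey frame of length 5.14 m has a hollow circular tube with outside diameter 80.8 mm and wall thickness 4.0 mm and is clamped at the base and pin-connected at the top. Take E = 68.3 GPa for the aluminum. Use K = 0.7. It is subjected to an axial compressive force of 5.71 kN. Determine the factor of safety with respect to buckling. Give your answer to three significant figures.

Inner diameter d_i = 80.8 − 2×4.0 = 72.80 mm
I = π(d_o⁴ − d_i⁴)/64 = π(80.8⁴ − 72.80⁴)/64 = 7.135×10^5 mm⁴
I = 7.135×10^5 mm⁴ = 7.135×10^-7 m⁴
Effective length L_e = K·L = 0.7 × 5.14 = 3.598 m
P_cr = π²EI / L_e² = π² × 68.3×10⁹ × 7.135×10^-7 / 3.598² = 3.715×10^4 N
Factor of safety n = P_cr / P = 37.152 / 5.71 = 6.51

n ≈ 6.51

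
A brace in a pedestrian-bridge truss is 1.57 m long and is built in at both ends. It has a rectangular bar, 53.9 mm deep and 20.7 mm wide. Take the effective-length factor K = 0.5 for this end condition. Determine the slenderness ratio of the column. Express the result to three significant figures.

For a rectangle r_min = b/√12 = 20.7/√12 = 5.976 mm
L_e = K·L = 0.5 × 1.57 m = 0.7850 m = 785.00 mm
λ = L_e / r_min = 785.00 / 5.976 = 131

λ ≈ 131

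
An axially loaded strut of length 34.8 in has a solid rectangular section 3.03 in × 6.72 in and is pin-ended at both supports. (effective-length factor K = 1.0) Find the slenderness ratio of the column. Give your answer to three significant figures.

For a rectangle r_min = b/√12 = 3.03/√12 = 0.8747 in
L_e = K·L = 1 × 34.8 = 34.80 in
λ = L_e / r_min = 34.800 / 0.8747 = 39.8

λ ≈ 39.8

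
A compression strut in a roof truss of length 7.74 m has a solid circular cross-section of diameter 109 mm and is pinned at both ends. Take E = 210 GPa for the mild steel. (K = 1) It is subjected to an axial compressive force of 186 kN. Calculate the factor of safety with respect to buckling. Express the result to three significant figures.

I = πd⁴/64 = π×109⁴/64 = 6.929×10^6 mm⁴
I = 6.929×10^6 mm⁴ = 6.929×10^-6 m⁴
Effective length L_e = K·L = 1 × 7.74 = 7.740 m
P_cr = π²EI / L_e² = π² × 210×10⁹ × 6.929×10^-6 / 7.740² = 2.397×10^5 N
Factor of safety n = P_cr / P = 239.72 / 186 = 1.29

n ≈ 1.29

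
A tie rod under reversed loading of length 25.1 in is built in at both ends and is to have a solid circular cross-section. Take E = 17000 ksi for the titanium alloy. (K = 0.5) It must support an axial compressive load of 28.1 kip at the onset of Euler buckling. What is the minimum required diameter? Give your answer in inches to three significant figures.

L_e = K·L = 0.5 × 25.1 = 12.55 in
Required I = P_cr·L_e²/(π²E) = 2.810×10^4 × 12.55² / (π² × 1.70×10^7) = 2.638×10^-2 in⁴
Solid circle: I = πd⁴/64  ⇒  d = (64I/π)^(1/4) = (64×2.638×10^-2/π)^(1/4) = 0.856 in

d ≈ 0.856 in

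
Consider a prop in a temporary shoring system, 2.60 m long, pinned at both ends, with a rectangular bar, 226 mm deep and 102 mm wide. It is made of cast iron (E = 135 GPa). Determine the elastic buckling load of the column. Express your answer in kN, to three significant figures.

P_cr ≈ 3940 kN

Buckling occurs about the weak axis: I_min = h·b³/12 with b = 102 mm (the shorter side).
I_min = 226×102³/12 = 1.999×10^7 mm⁴
I = 1.999×10^7 mm⁴ = 1.999×10^-5 m⁴
Effective length L_e = K·L = 1 × 2.60 = 2.600 m
P_cr = π²EI / L_e² = π² × 135×10⁹ × 1.999×10^-5 / 2.600² = 3.939×10^6 N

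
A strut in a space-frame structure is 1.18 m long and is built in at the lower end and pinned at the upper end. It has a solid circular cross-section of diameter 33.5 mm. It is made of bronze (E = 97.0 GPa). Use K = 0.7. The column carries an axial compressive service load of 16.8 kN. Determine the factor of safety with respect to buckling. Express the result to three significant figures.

I = πd⁴/64 = π×33.5⁴/64 = 6.182×10^4 mm⁴
I = 6.182×10^4 mm⁴ = 6.182×10^-8 m⁴
Effective length L_e = K·L = 0.7 × 1.18 = 0.8260 m
P_cr = π²EI / L_e² = π² × 97.0×10⁹ × 6.182×10^-8 / 0.8260² = 8.675×10^4 N
Factor of safety n = P_cr / P = 86.748 / 16.8 = 5.16

n ≈ 5.16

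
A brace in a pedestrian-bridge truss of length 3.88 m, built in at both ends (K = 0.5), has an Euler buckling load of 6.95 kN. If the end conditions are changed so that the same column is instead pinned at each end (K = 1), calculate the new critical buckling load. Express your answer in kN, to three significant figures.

P_cr ≈ 1.74 kN

P_cr ∝ 1/K², so P_cr,new = P_cr,old × (K_old/K_new)² = 6.95 × (0.5/1)²
= 6.95 × 0.2500 = 1.74 kN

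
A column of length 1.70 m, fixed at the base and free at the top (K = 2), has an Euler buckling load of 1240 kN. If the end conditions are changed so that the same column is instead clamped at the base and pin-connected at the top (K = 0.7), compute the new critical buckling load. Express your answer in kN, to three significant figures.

P_cr ∝ 1/K², so P_cr,new = P_cr,old × (K_old/K_new)² = 1240 × (2/0.7)²
= 1240 × 8.163 = 10100 kN

P_cr ≈ 10100 kN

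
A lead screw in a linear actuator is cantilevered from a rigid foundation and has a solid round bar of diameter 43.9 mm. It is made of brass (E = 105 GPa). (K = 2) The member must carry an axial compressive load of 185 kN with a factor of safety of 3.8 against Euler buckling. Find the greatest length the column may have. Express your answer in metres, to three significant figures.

I = πd⁴/64 = π×43.9⁴/64 = 1.823×10^5 mm⁴
I = 1.823×10^-7 m⁴
Required critical load P_cr = n·P = 3.8 × 185 = 703.0 kN = 7.030×10^5 N
From P_cr = π²EI/(K·L)²:  L = (1/K)·√(π²EI/P_cr) = (1/2)·√(π²×1.05×10^11×1.823×10^-7/7.030×10^5)
L = 0.259 m

L_max ≈ 0.259 m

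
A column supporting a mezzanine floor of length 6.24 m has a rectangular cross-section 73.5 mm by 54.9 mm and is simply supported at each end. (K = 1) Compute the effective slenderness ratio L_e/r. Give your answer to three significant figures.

λ ≈ 394

Buckling occurs about the weak axis: I_min = h·b³/12 with b = 54.9 mm (the shorter side).
I_min = 73.5×54.9³/12 = 1.013×10^6 mm⁴
A = 4.035×10^3 mm²;  r_min = √(I/A) = √(1.013×10^6/4.035×10^3) = 15.85 mm
L_e = K·L = 1 × 6.24 m = 6.240 m = 6240.0 mm
λ = L_e / r_min = 6240.0 / 15.85 = 394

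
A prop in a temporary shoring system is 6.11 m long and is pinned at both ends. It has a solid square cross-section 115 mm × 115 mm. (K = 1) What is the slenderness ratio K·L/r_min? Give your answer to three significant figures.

λ ≈ 184

For a square r = a/√12 = 115/√12 = 33.20 mm
L_e = K·L = 1 × 6.11 m = 6.110 m = 6110.0 mm
λ = L_e / r_min = 6110.0 / 33.20 = 184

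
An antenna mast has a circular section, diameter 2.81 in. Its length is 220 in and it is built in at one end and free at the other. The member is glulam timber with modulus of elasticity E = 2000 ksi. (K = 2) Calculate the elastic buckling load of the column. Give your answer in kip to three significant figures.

I = πd⁴/64 = π×2.81⁴/64 = 3.061 in⁴
Effective length L_e = K·L = 2 × 220 = 440.0 in
P_cr = π²EI / L_e² = π² × 2000×10³ × 3.061 / 440.0² = 312.0 lb

P_cr ≈ 0.312 kip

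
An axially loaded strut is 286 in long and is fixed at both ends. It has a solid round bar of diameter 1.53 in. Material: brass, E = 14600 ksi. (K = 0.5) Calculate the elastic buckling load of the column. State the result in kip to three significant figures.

P_cr ≈ 1.90 kip

I = πd⁴/64 = π×1.53⁴/64 = 0.2690 in⁴
Effective length L_e = K·L = 0.5 × 286 = 143.0 in
P_cr = π²EI / L_e² = π² × 14600×10³ × 0.2690 / 143.0² = 1.895×10^3 lb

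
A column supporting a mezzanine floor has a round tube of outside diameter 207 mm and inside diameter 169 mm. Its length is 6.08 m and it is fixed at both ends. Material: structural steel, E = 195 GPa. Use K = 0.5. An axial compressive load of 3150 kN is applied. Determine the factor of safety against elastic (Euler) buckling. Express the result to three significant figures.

n ≈ 3.31

d_o = 207 mm, d_i = 169 mm
I = π(d_o⁴ − d_i⁴)/64 = π(207⁴ − 169.0⁴)/64 = 5.008×10^7 mm⁴
I = 5.008×10^7 mm⁴ = 5.008×10^-5 m⁴
Effective length L_e = K·L = 0.5 × 6.08 = 3.040 m
P_cr = π²EI / L_e² = π² × 195×10⁹ × 5.008×10^-5 / 3.040² = 1.043×10^7 N
Factor of safety n = P_cr / P = 10430 / 3150 = 3.31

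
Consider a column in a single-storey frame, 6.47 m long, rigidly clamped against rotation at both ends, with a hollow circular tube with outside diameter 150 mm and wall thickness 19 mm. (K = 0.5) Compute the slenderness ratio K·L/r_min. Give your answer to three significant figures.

λ ≈ 69.1

Inner diameter d_i = 150 − 2×19 = 112.0 mm
I = π(d_o⁴ − d_i⁴)/64 = π(150⁴ − 112.0⁴)/64 = 1.713×10^7 mm⁴
A = 7.819×10^3 mm²;  r_min = √(I/A) = √(1.713×10^7/7.819×10^3) = 46.80 mm
L_e = K·L = 0.5 × 6.47 m = 3.235 m = 3235.0 mm
λ = L_e / r_min = 3235.0 / 46.80 = 69.1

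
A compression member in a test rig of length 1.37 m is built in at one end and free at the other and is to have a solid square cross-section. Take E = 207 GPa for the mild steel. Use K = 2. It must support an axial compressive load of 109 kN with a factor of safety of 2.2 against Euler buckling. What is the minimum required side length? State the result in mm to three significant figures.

a ≈ 57.0 mm

Required P_cr = n·P = 2.2 × 109 = 239.8 kN
L_e = K·L = 2 × 1.37 = 2.740 m
Required I = P_cr·L_e²/(π²E) = 2.398×10^5 × 2.740² / (π² × 2.07×10^11) = 8.812×10^-7 m⁴
I_req = 8.812×10^5 mm⁴
Solid square: I = a⁴/12  ⇒  a = (12I)^(1/4) = (12×8.812×10^5)^(1/4) = 57.0 mm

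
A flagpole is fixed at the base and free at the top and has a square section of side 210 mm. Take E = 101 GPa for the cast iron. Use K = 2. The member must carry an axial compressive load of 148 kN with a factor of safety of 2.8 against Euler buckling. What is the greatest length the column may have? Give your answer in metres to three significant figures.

I = a⁴/12 = 210⁴/12 = 1.621×10^8 mm⁴
I = 1.621×10^-4 m⁴
Required critical load P_cr = n·P = 2.8 × 148 = 414.4 kN = 4.144×10^5 N
From P_cr = π²EI/(K·L)²:  L = (1/K)·√(π²EI/P_cr) = (1/2)·√(π²×1.01×10^11×1.621×10^-4/4.144×10^5)
L = 9.87 m

L_max ≈ 9.87 m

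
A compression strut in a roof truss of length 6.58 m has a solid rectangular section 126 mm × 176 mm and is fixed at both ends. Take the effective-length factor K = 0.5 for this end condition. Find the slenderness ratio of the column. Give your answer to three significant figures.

λ ≈ 90.5

Buckling occurs about the weak axis: I_min = h·b³/12 with b = 126 mm (the shorter side).
I_min = 176×126³/12 = 2.934×10^7 mm⁴
A = 2.218×10^4 mm²;  r_min = √(I/A) = √(2.934×10^7/2.218×10^4) = 36.37 mm
L_e = K·L = 0.5 × 6.58 m = 3.290 m = 3290.0 mm
λ = L_e / r_min = 3290.0 / 36.37 = 90.5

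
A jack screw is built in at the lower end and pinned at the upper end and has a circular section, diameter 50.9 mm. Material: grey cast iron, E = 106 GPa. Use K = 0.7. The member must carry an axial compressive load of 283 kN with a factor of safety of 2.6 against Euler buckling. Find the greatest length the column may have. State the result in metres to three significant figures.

L_max ≈ 0.978 m

I = πd⁴/64 = π×50.9⁴/64 = 3.295×10^5 mm⁴
I = 3.295×10^-7 m⁴
Required critical load P_cr = n·P = 2.6 × 283 = 735.8 kN = 7.358×10^5 N
From P_cr = π²EI/(K·L)²:  L = (1/K)·√(π²EI/P_cr) = (1/0.7)·√(π²×1.06×10^11×3.295×10^-7/7.358×10^5)
L = 0.978 m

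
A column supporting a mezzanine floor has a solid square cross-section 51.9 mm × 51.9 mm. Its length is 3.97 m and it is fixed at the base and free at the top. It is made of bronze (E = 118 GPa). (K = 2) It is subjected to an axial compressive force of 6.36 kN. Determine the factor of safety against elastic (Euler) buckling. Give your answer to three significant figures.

I = a⁴/12 = 51.9⁴/12 = 6.046×10^5 mm⁴
I = 6.046×10^5 mm⁴ = 6.046×10^-7 m⁴
Effective length L_e = K·L = 2 × 3.97 = 7.940 m
P_cr = π²EI / L_e² = π² × 118×10⁹ × 6.046×10^-7 / 7.940² = 1.117×10^4 N
Factor of safety n = P_cr / P = 11.169 / 6.36 = 1.76

n ≈ 1.76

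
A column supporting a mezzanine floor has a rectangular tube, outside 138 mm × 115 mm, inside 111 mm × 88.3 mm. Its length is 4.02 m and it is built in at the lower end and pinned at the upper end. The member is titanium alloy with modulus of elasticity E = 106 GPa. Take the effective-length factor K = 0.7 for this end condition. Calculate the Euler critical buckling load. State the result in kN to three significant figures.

P_cr ≈ 1470 kN

Weak-axis I_min = (h_o·b_o³ − h_i·b_i³)/12 with b_o = 115, b_i = 88.30 mm (shorter outer/inner sides).
I_min = (138×115³ − 111.0×88.30³)/12 = 1.112×10^7 mm⁴
I = 1.112×10^7 mm⁴ = 1.112×10^-5 m⁴
Effective length L_e = K·L = 0.7 × 4.02 = 2.814 m
P_cr = π²EI / L_e² = π² × 106×10⁹ × 1.112×10^-5 / 2.814² = 1.469×10^6 N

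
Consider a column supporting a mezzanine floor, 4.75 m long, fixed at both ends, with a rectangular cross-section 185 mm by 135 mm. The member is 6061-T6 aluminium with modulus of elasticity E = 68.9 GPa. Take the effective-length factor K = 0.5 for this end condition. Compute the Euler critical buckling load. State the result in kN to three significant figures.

Buckling occurs about the weak axis: I_min = h·b³/12 with b = 135 mm (the shorter side).
I_min = 185×135³/12 = 3.793×10^7 mm⁴
I = 3.793×10^7 mm⁴ = 3.793×10^-5 m⁴
Effective length L_e = K·L = 0.5 × 4.75 = 2.375 m
P_cr = π²EI / L_e² = π² × 68.9×10⁹ × 3.793×10^-5 / 2.375² = 4.573×10^6 N

P_cr ≈ 4570 kN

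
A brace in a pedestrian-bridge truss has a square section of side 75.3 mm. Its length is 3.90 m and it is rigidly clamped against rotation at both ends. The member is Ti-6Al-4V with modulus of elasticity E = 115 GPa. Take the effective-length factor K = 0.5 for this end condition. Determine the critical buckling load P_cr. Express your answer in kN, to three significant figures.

P_cr ≈ 800 kN

I = a⁴/12 = 75.3⁴/12 = 2.679×10^6 mm⁴
I = 2.679×10^6 mm⁴ = 2.679×10^-6 m⁴
Effective length L_e = K·L = 0.5 × 3.90 = 1.950 m
P_cr = π²EI / L_e² = π² × 115×10⁹ × 2.679×10^-6 / 1.950² = 7.997×10^5 N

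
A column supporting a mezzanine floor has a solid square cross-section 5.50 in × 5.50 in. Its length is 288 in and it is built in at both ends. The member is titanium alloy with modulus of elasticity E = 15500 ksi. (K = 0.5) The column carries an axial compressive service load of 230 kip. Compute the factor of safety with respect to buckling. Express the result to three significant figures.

I = a⁴/12 = 5.50⁴/12 = 76.26 in⁴
Effective length L_e = K·L = 0.5 × 288 = 144.0 in
P_cr = π²EI / L_e² = π² × 15500×10³ × 76.26 / 144.0² = 5.626×10^5 lb
Factor of safety n = P_cr / P = 562.57 / 230 = 2.45

n ≈ 2.45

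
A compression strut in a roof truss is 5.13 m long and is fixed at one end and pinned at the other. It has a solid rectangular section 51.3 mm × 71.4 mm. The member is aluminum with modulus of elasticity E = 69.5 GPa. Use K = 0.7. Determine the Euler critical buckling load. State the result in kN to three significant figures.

P_cr ≈ 42.7 kN

Buckling occurs about the weak axis: I_min = h·b³/12 with b = 51.3 mm (the shorter side).
I_min = 71.4×51.3³/12 = 8.033×10^5 mm⁴
I = 8.033×10^5 mm⁴ = 8.033×10^-7 m⁴
Effective length L_e = K·L = 0.7 × 5.13 = 3.591 m
P_cr = π²EI / L_e² = π² × 69.5×10⁹ × 8.033×10^-7 / 3.591² = 4.273×10^4 N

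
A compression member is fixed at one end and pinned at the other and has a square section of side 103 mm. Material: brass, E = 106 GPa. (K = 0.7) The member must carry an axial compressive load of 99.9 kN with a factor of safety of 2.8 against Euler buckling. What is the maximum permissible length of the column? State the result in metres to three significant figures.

L_max ≈ 8.46 m

I = a⁴/12 = 103⁴/12 = 9.379×10^6 mm⁴
I = 9.379×10^-6 m⁴
Required critical load P_cr = n·P = 2.8 × 99.9 = 279.7 kN = 2.797×10^5 N
From P_cr = π²EI/(K·L)²:  L = (1/K)·√(π²EI/P_cr) = (1/0.7)·√(π²×1.06×10^11×9.379×10^-6/2.797×10^5)
L = 8.46 m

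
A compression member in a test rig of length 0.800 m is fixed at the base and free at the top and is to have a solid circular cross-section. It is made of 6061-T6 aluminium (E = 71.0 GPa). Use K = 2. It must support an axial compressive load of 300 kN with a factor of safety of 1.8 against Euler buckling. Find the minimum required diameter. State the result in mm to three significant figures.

d ≈ 79.6 mm

Required P_cr = n·P = 1.8 × 300 = 540.0 kN
L_e = K·L = 2 × 0.800 = 1.600 m
Required I = P_cr·L_e²/(π²E) = 5.400×10^5 × 1.600² / (π² × 7.10×10^10) = 1.973×10^-6 m⁴
I_req = 1.973×10^6 mm⁴
Solid circle: I = πd⁴/64  ⇒  d = (64I/π)^(1/4) = (64×1.973×10^6/π)^(1/4) = 79.6 mm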